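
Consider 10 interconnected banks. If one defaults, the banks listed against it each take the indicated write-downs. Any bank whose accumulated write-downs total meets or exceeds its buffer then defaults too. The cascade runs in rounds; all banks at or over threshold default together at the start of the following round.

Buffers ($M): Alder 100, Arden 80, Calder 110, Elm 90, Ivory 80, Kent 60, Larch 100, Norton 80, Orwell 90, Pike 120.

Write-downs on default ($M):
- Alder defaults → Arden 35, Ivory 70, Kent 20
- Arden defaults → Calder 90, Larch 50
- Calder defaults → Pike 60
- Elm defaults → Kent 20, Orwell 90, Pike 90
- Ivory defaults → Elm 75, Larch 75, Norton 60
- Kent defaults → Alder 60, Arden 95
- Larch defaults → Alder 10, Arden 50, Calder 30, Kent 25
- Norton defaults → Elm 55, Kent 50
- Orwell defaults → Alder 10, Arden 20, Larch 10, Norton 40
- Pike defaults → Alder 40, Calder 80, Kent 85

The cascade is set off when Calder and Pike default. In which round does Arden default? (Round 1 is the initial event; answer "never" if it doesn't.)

3

Round 1 — Calder, Pike default (initial).
  Alder: +40 → 40 < 100
  Kent: +85 → 85 ≥ 60
Round 2 — Kent defaults.
  Alder: +60 → 100 ≥ 100
  Arden: +95 → 95 ≥ 80
Round 3 — Alder, Arden default.
  Ivory: +70 → 70 < 80
  Larch: +50 → 50 < 100
No further defaults.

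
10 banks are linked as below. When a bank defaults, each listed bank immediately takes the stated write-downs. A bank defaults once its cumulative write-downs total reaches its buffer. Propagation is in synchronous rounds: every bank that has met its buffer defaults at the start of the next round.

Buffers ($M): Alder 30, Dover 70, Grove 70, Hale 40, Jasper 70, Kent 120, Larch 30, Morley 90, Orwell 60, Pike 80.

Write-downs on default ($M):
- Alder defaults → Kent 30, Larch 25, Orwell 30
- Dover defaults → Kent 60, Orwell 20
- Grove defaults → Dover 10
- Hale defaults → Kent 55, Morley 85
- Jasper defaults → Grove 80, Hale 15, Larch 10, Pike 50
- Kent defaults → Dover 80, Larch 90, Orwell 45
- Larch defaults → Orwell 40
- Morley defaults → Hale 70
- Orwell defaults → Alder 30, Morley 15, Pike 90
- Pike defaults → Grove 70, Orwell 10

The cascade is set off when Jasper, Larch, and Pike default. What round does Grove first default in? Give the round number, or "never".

2

Round 1 — Jasper, Larch, Pike default (initial).
  Grove: +80+70 → 150 ≥ 70
  Hale: +15 → 15 < 40
  Orwell: +40+10 → 50 < 60
Round 2 — Grove defaults.
  Dover: +10 → 10 < 70
No further defaults.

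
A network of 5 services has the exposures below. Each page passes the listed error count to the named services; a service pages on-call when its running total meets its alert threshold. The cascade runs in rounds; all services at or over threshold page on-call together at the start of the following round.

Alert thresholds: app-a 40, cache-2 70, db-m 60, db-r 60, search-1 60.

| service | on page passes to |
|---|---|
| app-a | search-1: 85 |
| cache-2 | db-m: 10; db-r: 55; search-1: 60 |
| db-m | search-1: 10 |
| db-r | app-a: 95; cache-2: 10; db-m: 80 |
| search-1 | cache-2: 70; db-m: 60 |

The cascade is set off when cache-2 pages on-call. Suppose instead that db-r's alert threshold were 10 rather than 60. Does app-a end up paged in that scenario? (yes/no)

yes

With db-r's alert threshold at 10:
Round 1 — cache-2 pages on-call (initial).
  db-m: +10 → 10 < 60
  db-r: +55 → 55 ≥ 10
  search-1: +60 → 60 ≥ 60
Round 2 — db-r, search-1 page on-call.
  app-a: +95 → 95 ≥ 40
  db-m: +80+60 → 150 ≥ 60
Round 3 — app-a, db-m page on-call.
No further pages.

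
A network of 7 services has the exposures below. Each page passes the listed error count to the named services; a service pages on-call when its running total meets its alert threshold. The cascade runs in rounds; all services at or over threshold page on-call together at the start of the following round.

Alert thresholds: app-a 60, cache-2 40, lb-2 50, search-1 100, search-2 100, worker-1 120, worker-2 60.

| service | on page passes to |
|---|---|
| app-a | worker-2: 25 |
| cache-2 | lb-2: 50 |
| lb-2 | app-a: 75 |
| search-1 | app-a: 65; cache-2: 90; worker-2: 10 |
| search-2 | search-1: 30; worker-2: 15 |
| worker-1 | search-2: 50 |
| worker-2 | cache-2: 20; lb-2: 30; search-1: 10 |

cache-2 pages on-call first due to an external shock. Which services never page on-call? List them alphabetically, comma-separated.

search-1, search-2, worker-1, worker-2

Round 1 — cache-2 pages on-call (initial).
  lb-2: +50 → 50 ≥ 50
Round 2 — lb-2 pages on-call.
  app-a: +75 → 75 ≥ 60
Round 3 — app-a pages on-call.
  worker-2: +25 → 25 < 60
No further pages.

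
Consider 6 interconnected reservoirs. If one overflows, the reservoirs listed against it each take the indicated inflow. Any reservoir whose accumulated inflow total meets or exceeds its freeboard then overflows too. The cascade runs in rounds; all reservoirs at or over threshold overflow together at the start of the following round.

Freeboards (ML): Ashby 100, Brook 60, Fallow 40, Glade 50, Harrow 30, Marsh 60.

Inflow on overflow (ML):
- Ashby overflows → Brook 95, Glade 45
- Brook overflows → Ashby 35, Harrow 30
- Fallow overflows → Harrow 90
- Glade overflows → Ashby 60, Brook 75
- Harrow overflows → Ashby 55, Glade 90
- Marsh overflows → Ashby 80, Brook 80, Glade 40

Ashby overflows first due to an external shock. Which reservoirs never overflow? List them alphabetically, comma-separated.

Fallow, Marsh

Round 1 — Ashby overflows (initial).
  Brook: +95 → 95 ≥ 60
  Glade: +45 → 45 < 50
Round 2 — Brook overflows.
  Harrow: +30 → 30 ≥ 30
Round 3 — Harrow overflows.
  Glade: +90 → 135 ≥ 50
Round 4 — Glade overflows.
No further overflows.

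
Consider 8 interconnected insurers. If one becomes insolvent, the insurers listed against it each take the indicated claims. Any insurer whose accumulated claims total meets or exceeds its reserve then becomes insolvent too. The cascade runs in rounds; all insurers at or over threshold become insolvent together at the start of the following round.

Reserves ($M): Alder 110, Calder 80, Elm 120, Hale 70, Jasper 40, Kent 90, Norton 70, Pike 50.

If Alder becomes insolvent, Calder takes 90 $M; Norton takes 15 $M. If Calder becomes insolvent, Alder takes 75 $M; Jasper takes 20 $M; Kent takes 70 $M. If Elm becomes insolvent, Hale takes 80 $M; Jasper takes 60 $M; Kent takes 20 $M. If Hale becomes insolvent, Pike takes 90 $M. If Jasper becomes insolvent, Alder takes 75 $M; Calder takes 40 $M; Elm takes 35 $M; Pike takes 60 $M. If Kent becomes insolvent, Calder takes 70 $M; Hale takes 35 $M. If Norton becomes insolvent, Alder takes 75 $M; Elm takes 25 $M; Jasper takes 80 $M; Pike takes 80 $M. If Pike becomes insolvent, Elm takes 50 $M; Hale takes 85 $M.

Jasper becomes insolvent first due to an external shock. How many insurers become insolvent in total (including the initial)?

3

Round 1 — Jasper becomes insolvent (initial).
  Alder: +75 → 75 < 110
  Calder: +40 → 40 < 80
  Elm: +35 → 35 < 120
  Pike: +60 → 60 ≥ 50
Round 2 — Pike becomes insolvent.
  Elm: +50 → 85 < 120
  Hale: +85 → 85 ≥ 70
Round 3 — Hale becomes insolvent.
No further insolvencies.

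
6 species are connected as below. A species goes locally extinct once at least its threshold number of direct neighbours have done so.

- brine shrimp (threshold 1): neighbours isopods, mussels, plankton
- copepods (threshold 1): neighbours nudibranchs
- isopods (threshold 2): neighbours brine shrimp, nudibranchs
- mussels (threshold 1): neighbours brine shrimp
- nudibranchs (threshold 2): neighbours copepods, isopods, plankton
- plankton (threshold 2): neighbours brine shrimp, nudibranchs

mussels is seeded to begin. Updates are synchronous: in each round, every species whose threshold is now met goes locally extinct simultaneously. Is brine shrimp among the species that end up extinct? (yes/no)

yes

Round 1 — mussels goes locally extinct (initial).
Round 2 — checking thresholds:
  brine shrimp: 1 of 3 neighbours ≥ 1, goes locally extinct.
Round 3 — no new extinctions; cascade stops.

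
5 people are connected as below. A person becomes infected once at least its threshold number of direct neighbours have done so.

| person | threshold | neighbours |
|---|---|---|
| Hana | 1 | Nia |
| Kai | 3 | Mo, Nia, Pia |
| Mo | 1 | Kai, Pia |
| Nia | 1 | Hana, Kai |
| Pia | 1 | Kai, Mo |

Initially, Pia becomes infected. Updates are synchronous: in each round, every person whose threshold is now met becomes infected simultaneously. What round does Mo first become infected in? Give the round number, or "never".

Round 1 — Pia becomes infected (initial).
Round 2 — checking thresholds:
  Kai: 1 of 3 neighbours < 3, below threshold.
  Mo: 1 of 2 neighbours ≥ 1, becomes infected.
Round 3 — no new infections; cascade stops.

2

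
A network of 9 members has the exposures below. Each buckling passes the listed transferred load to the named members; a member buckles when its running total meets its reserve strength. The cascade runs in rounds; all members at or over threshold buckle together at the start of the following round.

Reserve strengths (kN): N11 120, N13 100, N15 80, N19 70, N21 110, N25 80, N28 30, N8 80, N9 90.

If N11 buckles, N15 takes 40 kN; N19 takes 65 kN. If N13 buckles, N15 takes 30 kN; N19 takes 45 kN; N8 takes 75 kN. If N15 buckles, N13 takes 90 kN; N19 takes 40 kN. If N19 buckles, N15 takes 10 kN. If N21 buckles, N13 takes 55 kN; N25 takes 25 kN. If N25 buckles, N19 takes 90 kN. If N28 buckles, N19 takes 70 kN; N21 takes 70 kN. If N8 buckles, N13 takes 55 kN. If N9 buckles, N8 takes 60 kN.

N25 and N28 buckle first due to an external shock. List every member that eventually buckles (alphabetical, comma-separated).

Round 1 — N25, N28 buckle (initial).
  N19: +90+70 → 160 ≥ 70
  N21: +70 → 70 < 110
Round 2 — N19 buckles.
  N15: +10 → 10 < 80
No further bucklings.

N19, N25, N28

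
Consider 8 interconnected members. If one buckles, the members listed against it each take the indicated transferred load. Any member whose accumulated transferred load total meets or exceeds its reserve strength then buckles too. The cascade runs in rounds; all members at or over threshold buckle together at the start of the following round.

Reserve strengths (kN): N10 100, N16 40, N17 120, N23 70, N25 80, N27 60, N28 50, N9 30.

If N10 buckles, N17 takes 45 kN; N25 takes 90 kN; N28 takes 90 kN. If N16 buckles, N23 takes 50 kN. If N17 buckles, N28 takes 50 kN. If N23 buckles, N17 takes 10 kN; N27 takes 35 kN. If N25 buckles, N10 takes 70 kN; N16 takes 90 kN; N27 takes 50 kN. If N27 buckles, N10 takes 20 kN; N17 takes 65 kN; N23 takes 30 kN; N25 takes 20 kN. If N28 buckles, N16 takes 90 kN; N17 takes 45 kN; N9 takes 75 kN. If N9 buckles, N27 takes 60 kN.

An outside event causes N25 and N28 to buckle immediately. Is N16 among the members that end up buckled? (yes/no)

yes

Round 1 — N25, N28 buckle (initial).
  N10: +70 → 70 < 100
  N16: +90+90 → 180 ≥ 40
  N17: +45 → 45 < 120
  N27: +50 → 50 < 60
  N9: +75 → 75 ≥ 30
Round 2 — N16, N9 buckle.
  N23: +50 → 50 < 70
  N27: +60 → 110 ≥ 60
Round 3 — N27 buckles.
  N10: +20 → 90 < 100
  N17: +65 → 110 < 120
  N23: +30 → 80 ≥ 70
Round 4 — N23 buckles.
  N17: +10 → 120 ≥ 120
Round 5 — N17 buckles.
No further bucklings.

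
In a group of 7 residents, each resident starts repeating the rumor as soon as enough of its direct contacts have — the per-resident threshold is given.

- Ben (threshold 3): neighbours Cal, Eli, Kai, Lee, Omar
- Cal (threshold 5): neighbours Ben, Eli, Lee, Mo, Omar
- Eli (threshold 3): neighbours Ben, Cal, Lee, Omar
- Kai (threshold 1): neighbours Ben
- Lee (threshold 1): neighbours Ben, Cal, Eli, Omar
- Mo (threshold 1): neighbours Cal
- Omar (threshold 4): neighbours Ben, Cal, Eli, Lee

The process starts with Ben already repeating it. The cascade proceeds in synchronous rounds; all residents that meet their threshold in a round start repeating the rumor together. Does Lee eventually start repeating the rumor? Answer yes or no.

Round 1 — Ben starts repeating the rumor (initial).
Round 2 — checking thresholds:
  Cal: 1 of 5 neighbours < 5, not yet.
  Eli: 1 of 4 neighbours < 3, not yet.
  Kai: 1 of 1 neighbours ≥ 1, starts repeating the rumor.
  Lee: 1 of 4 neighbours ≥ 1, starts repeating the rumor.
  Omar: 1 of 4 neighbours < 4, not yet.
Round 3 — no new spreads; cascade stops.

yes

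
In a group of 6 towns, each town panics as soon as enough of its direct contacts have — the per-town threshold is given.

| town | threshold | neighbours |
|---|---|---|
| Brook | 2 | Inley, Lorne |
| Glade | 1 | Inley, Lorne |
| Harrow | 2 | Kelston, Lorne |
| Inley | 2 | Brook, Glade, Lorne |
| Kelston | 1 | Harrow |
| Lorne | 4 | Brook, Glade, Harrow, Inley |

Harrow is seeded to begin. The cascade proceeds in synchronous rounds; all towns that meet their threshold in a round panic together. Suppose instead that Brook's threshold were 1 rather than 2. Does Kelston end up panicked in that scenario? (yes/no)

yes

With Brook's threshold at 1:
Round 1 — Harrow panics (initial).
Round 2 — checking thresholds:
  Kelston: 1 of 1 neighbours ≥ 1, panics.
  Lorne: 1 of 4 neighbours < 4, not yet.
Round 3 — no new panics; cascade stops.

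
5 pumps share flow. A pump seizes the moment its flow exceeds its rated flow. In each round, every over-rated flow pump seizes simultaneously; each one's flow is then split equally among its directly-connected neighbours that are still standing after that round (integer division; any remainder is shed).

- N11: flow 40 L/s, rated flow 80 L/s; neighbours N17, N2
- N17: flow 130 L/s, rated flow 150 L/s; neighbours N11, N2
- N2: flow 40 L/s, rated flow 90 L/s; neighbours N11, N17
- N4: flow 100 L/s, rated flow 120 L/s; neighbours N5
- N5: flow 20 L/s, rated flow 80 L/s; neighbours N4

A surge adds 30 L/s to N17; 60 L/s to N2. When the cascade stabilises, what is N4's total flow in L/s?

100

Round 1 — N17 at 160 > 150; N2 at 100 > 90. N17, N2 seize.
  N17 sheds 160 L/s to N11: 160 each.
    N11: 40+160 = 200 > 80
  N2 sheds 100 L/s to N11: 100 each.
    N11: 200+100 = 300 > 80
Round 2 — N11 seizes.
  N11 sheds 300 L/s: no online neighbours, lost.
No further seizures.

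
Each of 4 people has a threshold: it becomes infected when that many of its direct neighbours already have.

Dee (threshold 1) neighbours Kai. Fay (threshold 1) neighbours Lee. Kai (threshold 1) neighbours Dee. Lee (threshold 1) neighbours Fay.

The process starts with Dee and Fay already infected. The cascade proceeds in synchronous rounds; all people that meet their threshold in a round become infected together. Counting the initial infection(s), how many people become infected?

4

Round 1 — Dee, Fay become infected (initial).
Round 2 — checking thresholds:
  Kai: 1 of 1 neighbours ≥ 1, becomes infected.
  Lee: 1 of 1 neighbours ≥ 1, becomes infected.
Round 3 — no new infections; cascade stops.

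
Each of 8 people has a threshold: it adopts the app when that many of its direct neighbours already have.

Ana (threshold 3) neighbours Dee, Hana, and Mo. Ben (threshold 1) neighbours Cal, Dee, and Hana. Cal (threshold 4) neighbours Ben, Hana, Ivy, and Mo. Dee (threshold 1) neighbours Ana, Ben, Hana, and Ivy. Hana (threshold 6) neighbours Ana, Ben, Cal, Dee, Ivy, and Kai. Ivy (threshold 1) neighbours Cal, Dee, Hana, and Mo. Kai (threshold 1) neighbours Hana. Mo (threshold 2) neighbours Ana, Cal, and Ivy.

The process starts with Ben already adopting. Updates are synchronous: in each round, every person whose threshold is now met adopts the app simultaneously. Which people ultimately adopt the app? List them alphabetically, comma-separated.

Ben, Dee, Ivy

Round 1 — Ben adopts the app (initial).
Round 2 — checking thresholds:
  Cal: 1 of 4 neighbours < 4, below threshold.
  Dee: 1 of 4 neighbours ≥ 1, adopts the app.
  Hana: 1 of 6 neighbours < 6, below threshold.
Round 3 — checking thresholds:
  Ana: 1 of 3 neighbours < 3, below threshold.
  Cal: 1 of 4 neighbours < 4, below threshold.
  Hana: 2 of 6 neighbours < 6, below threshold.
  Ivy: 1 of 4 neighbours ≥ 1, adopts the app.
Round 4 — no new adoptions; cascade stops.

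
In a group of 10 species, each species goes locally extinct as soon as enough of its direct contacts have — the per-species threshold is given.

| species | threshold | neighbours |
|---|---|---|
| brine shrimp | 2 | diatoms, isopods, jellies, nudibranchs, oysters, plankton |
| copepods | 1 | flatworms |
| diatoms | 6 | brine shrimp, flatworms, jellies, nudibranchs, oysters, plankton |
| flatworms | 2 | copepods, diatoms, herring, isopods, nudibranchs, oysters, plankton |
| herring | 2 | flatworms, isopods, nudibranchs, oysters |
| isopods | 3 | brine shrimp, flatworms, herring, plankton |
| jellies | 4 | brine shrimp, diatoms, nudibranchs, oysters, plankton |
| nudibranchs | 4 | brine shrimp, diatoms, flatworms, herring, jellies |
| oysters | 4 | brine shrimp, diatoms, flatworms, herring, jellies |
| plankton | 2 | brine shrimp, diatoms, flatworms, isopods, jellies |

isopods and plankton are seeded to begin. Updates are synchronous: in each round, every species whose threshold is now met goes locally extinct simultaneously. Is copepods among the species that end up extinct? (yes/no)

Round 1 — isopods, plankton go locally extinct (initial).
Round 2 — checking thresholds:
  brine shrimp: 2 of 6 neighbours ≥ 2, goes locally extinct.
  diatoms: 1 of 6 neighbours < 6, below threshold.
  flatworms: 2 of 7 neighbours ≥ 2, goes locally extinct.
  herring: 1 of 4 neighbours < 2, below threshold.
  jellies: 1 of 5 neighbours < 4, below threshold.
Round 3 — checking thresholds:
  copepods: 1 of 1 neighbours ≥ 1, goes locally extinct.
  diatoms: 3 of 6 neighbours < 6, below threshold.
  herring: 2 of 4 neighbours ≥ 2, goes locally extinct.
  jellies: 2 of 5 neighbours < 4, below threshold.
  nudibranchs: 2 of 5 neighbours < 4, below threshold.
  oysters: 2 of 5 neighbours < 4, below threshold.
Round 4 — no new extinctions; cascade stops.

yes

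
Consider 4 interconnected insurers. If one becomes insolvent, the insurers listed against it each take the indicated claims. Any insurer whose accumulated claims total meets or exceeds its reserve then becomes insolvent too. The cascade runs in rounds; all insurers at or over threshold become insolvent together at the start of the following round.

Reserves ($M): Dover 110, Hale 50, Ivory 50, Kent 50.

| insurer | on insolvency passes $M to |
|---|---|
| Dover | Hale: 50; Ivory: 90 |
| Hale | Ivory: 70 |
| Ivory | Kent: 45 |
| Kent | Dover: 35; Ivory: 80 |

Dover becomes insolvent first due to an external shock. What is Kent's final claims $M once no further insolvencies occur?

Round 1 — Dover becomes insolvent (initial).
  Hale: +50 → 50 ≥ 50
  Ivory: +90 → 90 ≥ 50
Round 2 — Hale, Ivory become insolvent.
  Kent: +45 → 45 < 50
No further insolvencies.

45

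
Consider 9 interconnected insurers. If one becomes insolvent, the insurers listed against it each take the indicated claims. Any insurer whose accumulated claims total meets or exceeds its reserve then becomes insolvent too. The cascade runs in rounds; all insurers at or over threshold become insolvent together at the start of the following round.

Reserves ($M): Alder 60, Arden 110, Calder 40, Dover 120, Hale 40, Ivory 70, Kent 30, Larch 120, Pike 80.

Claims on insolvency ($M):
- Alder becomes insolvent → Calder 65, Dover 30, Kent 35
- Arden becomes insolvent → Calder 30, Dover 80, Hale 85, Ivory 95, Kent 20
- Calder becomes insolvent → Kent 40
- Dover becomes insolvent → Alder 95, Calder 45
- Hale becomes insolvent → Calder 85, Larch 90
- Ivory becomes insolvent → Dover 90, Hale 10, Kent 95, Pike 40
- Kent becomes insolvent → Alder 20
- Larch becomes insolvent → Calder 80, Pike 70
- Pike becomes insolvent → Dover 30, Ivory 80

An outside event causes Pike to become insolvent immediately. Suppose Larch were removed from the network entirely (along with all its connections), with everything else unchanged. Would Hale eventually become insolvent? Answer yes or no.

no

With Larch removed:
Round 1 — Pike becomes insolvent (initial).
  Dover: +30 → 30 < 120
  Ivory: +80 → 80 ≥ 70
Round 2 — Ivory becomes insolvent.
  Dover: +90 → 120 ≥ 120
  Hale: +10 → 10 < 40
  Kent: +95 → 95 ≥ 30
Round 3 — Dover, Kent become insolvent.
  Alder: +95+20 → 115 ≥ 60
  Calder: +45 → 45 ≥ 40
Round 4 — Alder, Calder become insolvent.
No further insolvencies.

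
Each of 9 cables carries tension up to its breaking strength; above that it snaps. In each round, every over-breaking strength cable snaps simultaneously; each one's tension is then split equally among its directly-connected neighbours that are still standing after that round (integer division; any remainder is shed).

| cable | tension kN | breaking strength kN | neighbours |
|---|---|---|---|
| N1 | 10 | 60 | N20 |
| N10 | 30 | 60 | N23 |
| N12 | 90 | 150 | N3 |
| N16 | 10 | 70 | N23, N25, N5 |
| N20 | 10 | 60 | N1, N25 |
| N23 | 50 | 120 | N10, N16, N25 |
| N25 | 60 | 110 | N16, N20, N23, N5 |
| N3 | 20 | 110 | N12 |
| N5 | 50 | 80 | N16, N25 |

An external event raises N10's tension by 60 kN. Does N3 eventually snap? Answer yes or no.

no

Round 1 — N10 at 90 > 60. N10 snaps.
  N10 sheds 90 kN to N23: 90 each.
    N23: 50+90 = 140 > 120
Round 2 — N23 snaps.
  N23 sheds 140 kN to N16, N25: 70 each.
    N16: 10+70 = 80 > 70
    N25: 60+70 = 130 > 110
Round 3 — N16, N25 snap.
  N16 sheds 80 kN to N5: 80 each.
    N5: 50+80 = 130 > 80
  N25 sheds 130 kN to N20, N5: 65 each.
    N20: 10+65 = 75 > 60
    N5: 130+65 = 195 > 80
Round 4 — N20, N5 snap.
  N20 sheds 75 kN to N1: 75 each.
    N1: 10+75 = 85 > 60
  N5 sheds 195 kN: no online neighbours, lost.
Round 5 — N1 snaps.
  N1 sheds 85 kN: no online neighbours, lost.
No further breaks.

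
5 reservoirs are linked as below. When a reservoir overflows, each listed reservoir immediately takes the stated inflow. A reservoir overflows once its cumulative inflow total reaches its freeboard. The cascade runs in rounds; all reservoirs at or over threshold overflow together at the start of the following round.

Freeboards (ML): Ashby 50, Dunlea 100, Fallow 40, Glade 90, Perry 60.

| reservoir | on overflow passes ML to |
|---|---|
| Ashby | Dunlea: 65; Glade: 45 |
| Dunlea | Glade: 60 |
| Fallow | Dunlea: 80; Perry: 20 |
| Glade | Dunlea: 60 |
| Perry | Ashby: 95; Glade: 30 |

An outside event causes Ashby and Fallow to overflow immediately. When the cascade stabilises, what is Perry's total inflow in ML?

20

Round 1 — Ashby, Fallow overflow (initial).
  Dunlea: +65+80 → 145 ≥ 100
  Glade: +45 → 45 < 90
  Perry: +20 → 20 < 60
Round 2 — Dunlea overflows.
  Glade: +60 → 105 ≥ 90
Round 3 — Glade overflows.
No further overflows.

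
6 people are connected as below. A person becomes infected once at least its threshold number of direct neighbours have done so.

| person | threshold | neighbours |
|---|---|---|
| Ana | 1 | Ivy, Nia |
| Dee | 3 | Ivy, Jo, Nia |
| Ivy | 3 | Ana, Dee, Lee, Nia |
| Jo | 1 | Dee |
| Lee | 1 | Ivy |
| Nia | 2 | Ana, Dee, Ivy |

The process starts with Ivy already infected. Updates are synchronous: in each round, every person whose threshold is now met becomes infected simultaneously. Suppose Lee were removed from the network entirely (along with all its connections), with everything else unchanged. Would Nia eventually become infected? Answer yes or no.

With Lee removed:
Round 1 — Ivy becomes infected (initial).
Round 2 — checking thresholds:
  Ana: 1 of 2 neighbours ≥ 1, becomes infected.
  Dee: 1 of 3 neighbours < 3, below threshold.
  Nia: 1 of 3 neighbours < 2, below threshold.
Round 3 — checking thresholds:
  Dee: 1 of 3 neighbours < 3, below threshold.
  Nia: 2 of 3 neighbours ≥ 2, becomes infected.
Round 4 — no new infections; cascade stops.

yes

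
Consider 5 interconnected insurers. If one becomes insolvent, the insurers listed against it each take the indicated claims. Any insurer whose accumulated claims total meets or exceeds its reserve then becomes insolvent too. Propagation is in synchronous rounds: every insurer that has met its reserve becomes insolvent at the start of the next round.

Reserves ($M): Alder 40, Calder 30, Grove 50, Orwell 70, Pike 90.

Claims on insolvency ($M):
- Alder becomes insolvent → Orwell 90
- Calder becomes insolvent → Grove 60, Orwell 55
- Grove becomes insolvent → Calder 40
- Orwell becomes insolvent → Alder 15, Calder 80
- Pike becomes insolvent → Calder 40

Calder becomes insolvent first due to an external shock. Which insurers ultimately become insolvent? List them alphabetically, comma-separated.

Round 1 — Calder becomes insolvent (initial).
  Grove: +60 → 60 ≥ 50
  Orwell: +55 → 55 < 70
Round 2 — Grove becomes insolvent.
No further insolvencies.

Calder, Grove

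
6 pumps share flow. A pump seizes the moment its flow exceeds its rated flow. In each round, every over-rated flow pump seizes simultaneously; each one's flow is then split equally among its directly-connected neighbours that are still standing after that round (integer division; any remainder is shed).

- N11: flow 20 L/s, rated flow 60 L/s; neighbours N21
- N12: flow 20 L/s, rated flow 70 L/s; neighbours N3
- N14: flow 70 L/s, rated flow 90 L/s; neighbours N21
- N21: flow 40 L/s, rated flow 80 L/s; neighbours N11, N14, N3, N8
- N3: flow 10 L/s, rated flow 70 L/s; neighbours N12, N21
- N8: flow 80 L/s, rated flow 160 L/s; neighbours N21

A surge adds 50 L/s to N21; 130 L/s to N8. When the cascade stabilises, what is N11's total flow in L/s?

50

Round 1 — N21 at 90 > 80; N8 at 210 > 160. N21, N8 seize.
  N21 sheds 90 L/s to N11, N14, N3: 30 each.
    N11: 20+30 = 50 ≤ 60
    N14: 70+30 = 100 > 90
    N3: 10+30 = 40 ≤ 70
  N8 sheds 210 L/s: no online neighbours, lost.
Round 2 — N14 seizes.
  N14 sheds 100 L/s: no online neighbours, lost.
No further seizures.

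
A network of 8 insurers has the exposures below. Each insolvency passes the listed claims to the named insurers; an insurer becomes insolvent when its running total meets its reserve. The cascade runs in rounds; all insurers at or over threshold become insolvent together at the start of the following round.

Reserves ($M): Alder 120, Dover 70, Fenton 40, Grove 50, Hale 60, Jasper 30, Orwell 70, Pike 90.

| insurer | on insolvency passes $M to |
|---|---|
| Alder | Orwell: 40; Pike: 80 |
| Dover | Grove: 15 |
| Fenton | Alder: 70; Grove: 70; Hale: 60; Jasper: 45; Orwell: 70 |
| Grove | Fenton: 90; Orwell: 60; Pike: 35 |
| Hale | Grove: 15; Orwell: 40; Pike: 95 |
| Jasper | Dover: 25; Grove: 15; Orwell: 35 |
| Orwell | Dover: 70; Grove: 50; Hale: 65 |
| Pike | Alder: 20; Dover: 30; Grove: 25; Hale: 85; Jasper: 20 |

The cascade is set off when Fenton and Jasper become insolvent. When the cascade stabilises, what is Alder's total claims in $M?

90

Round 1 — Fenton, Jasper become insolvent (initial).
  Alder: +70 → 70 < 120
  Dover: +25 → 25 < 70
  Grove: +70+15 → 85 ≥ 50
  Hale: +60 → 60 ≥ 60
  Orwell: +70+35 → 105 ≥ 70
Round 2 — Grove, Hale, Orwell become insolvent.
  Dover: +70 → 95 ≥ 70
  Pike: +35+95 → 130 ≥ 90
Round 3 — Dover, Pike become insolvent.
  Alder: +20 → 90 < 120
No further insolvencies.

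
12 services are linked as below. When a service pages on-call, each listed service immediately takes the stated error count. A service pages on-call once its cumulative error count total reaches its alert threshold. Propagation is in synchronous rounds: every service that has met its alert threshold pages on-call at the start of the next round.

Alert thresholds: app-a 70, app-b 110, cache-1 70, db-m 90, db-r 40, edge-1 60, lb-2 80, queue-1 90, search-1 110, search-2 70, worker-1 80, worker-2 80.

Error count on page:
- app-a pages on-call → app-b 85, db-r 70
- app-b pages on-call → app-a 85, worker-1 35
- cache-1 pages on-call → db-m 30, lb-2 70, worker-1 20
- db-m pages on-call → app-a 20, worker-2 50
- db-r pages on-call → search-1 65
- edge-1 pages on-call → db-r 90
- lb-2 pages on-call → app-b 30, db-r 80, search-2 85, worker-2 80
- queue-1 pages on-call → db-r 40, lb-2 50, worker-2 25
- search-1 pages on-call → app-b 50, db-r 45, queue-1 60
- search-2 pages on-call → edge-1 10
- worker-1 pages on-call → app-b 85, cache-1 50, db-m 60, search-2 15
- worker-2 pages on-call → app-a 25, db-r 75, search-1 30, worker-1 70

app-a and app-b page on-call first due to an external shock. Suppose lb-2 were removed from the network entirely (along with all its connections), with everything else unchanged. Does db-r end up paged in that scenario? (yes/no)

yes

With lb-2 removed:
Round 1 — app-a, app-b page on-call (initial).
  db-r: +70 → 70 ≥ 40
  worker-1: +35 → 35 < 80
Round 2 — db-r pages on-call.
  search-1: +65 → 65 < 110
No further pages.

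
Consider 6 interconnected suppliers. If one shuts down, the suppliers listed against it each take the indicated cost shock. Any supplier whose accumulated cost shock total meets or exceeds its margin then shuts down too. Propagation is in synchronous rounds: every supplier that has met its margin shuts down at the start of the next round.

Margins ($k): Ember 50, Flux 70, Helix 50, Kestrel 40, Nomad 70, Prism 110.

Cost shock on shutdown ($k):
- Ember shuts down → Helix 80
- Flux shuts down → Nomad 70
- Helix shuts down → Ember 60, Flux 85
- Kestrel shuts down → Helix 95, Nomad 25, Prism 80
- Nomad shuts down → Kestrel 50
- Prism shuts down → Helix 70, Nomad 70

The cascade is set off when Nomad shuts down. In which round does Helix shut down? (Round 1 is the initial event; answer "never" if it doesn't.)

3

Round 1 — Nomad shuts down (initial).
  Kestrel: +50 → 50 ≥ 40
Round 2 — Kestrel shuts down.
  Helix: +95 → 95 ≥ 50
  Prism: +80 → 80 < 110
Round 3 — Helix shuts down.
  Ember: +60 → 60 ≥ 50
  Flux: +85 → 85 ≥ 70
Round 4 — Ember, Flux shut down.
No further shutdowns.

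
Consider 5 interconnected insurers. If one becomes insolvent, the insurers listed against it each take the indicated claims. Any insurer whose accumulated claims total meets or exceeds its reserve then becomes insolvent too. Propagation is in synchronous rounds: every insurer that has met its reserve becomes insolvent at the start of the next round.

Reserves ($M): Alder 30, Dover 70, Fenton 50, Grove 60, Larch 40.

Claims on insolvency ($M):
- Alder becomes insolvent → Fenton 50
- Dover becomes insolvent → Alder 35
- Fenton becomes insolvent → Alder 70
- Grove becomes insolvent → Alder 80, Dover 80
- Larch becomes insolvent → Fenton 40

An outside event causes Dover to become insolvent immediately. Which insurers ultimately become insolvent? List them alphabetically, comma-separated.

Round 1 — Dover becomes insolvent (initial).
  Alder: +35 → 35 ≥ 30
Round 2 — Alder becomes insolvent.
  Fenton: +50 → 50 ≥ 50
Round 3 — Fenton becomes insolvent.
No further insolvencies.

Alder, Dover, Fenton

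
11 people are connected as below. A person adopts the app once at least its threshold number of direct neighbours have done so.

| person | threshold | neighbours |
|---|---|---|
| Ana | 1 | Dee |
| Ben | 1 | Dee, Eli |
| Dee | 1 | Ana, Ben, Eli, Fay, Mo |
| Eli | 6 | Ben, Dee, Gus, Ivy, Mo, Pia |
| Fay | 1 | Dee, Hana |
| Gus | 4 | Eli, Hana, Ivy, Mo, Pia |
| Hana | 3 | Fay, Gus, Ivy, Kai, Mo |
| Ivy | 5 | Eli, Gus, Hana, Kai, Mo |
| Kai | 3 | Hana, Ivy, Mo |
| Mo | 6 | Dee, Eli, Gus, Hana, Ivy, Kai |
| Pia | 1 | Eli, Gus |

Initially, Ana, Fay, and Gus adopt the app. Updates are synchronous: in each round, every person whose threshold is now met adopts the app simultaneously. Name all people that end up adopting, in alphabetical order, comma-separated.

Round 1 — Ana, Fay, Gus adopt the app (initial).
Round 2 — checking thresholds:
  Dee: 2 of 5 neighbours ≥ 1, adopts the app.
  Eli: 1 of 6 neighbours < 6, holds.
  Hana: 2 of 5 neighbours < 3, holds.
  Ivy: 1 of 5 neighbours < 5, holds.
  Mo: 1 of 6 neighbours < 6, holds.
  Pia: 1 of 2 neighbours ≥ 1, adopts the app.
Round 3 — checking thresholds:
  Ben: 1 of 2 neighbours ≥ 1, adopts the app.
  Eli: 3 of 6 neighbours < 6, holds.
  Hana: 2 of 5 neighbours < 3, holds.
  Ivy: 1 of 5 neighbours < 5, holds.
  Mo: 2 of 6 neighbours < 6, holds.
Round 4 — no new adoptions; cascade stops.

Ana, Ben, Dee, Fay, Gus, Pia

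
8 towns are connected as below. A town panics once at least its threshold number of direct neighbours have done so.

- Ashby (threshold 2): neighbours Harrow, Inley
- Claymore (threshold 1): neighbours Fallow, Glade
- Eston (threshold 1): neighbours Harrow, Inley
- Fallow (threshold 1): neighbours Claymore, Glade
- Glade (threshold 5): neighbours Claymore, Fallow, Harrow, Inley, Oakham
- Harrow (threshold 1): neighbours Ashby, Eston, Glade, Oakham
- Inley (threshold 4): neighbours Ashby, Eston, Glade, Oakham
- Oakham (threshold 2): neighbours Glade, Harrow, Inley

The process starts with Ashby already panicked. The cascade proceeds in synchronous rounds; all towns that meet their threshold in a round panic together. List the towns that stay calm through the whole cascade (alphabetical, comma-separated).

Claymore, Fallow, Glade, Inley, Oakham

Round 1 — Ashby panics (initial).
Round 2 — checking thresholds:
  Harrow: 1 of 4 neighbours ≥ 1, panics.
  Inley: 1 of 4 neighbours < 4, not yet.
Round 3 — checking thresholds:
  Eston: 1 of 2 neighbours ≥ 1, panics.
  Glade: 1 of 5 neighbours < 5, not yet.
  Inley: 1 of 4 neighbours < 4, not yet.
  Oakham: 1 of 3 neighbours < 2, not yet.
Round 4 — no new panics; cascade stops.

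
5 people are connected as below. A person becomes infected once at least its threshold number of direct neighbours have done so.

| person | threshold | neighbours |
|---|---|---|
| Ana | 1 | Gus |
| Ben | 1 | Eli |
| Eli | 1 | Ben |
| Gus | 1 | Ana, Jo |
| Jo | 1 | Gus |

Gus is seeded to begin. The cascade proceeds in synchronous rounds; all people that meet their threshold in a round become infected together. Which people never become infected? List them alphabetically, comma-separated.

Round 1 — Gus becomes infected (initial).
Round 2 — checking thresholds:
  Ana: 1 of 1 neighbours ≥ 1, becomes infected.
  Jo: 1 of 1 neighbours ≥ 1, becomes infected.
Round 3 — no new infections; cascade stops.

Ben, Eli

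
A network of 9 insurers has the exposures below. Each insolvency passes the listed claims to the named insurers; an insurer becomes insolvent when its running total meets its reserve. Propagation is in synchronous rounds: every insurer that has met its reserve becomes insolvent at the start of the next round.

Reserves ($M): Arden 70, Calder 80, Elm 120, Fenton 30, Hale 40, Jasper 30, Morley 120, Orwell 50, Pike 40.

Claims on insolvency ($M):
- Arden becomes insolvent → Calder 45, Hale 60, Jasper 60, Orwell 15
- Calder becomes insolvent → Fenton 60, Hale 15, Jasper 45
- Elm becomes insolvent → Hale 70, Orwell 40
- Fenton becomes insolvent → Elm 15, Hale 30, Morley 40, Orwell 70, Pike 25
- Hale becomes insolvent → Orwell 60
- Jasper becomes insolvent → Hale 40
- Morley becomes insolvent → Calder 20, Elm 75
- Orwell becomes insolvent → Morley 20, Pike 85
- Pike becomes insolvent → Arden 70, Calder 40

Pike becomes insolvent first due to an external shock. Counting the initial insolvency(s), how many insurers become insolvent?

Round 1 — Pike becomes insolvent (initial).
  Arden: +70 → 70 ≥ 70
  Calder: +40 → 40 < 80
Round 2 — Arden becomes insolvent.
  Calder: +45 → 85 ≥ 80
  Hale: +60 → 60 ≥ 40
  Jasper: +60 → 60 ≥ 30
  Orwell: +15 → 15 < 50
Round 3 — Calder, Hale, Jasper become insolvent.
  Fenton: +60 → 60 ≥ 30
  Orwell: +60 → 75 ≥ 50
Round 4 — Fenton, Orwell become insolvent.
  Elm: +15 → 15 < 120
  Morley: +40+20 → 60 < 120
No further insolvencies.

7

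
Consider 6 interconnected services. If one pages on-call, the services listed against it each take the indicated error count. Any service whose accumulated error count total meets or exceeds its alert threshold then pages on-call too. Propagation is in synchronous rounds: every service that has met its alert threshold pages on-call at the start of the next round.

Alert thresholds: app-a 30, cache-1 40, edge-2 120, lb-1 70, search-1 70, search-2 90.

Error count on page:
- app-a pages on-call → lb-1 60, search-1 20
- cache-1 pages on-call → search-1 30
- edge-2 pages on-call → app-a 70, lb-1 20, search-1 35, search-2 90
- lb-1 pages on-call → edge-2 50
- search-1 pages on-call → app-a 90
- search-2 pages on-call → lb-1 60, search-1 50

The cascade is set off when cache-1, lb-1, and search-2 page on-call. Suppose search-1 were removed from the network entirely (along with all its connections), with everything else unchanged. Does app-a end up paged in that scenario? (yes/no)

With search-1 removed:
Round 1 — cache-1, lb-1, search-2 page on-call (initial).
  edge-2: +50 → 50 < 120
No further pages.

no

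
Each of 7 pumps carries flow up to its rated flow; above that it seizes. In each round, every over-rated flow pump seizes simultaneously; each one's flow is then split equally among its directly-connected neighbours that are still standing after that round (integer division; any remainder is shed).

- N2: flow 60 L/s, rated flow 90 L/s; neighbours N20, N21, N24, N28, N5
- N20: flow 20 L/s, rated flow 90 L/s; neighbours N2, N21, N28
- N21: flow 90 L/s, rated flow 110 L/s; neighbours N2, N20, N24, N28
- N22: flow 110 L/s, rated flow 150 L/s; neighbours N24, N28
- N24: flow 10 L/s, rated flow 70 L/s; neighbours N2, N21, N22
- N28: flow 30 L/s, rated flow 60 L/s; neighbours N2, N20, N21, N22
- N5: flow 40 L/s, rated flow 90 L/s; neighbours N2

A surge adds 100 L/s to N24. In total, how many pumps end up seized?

Round 1 — N24 at 110 > 70. N24 seizes.
  N24 sheds 110 L/s to N2, N21, N22: 36 each (2 lost).
    N2: 60+36 = 96 > 90
    N21: 90+36 = 126 > 110
    N22: 110+36 = 146 ≤ 150
Round 2 — N2, N21 seize.
  N2 sheds 96 L/s to N20, N28, N5: 32 each.
    N20: 20+32 = 52 ≤ 90
    N28: 30+32 = 62 > 60
    N5: 40+32 = 72 ≤ 90
  N21 sheds 126 L/s to N20, N28: 63 each.
    N20: 52+63 = 115 > 90
    N28: 62+63 = 125 > 60
Round 3 — N20, N28 seize.
  N20 sheds 115 L/s: no online neighbours, lost.
  N28 sheds 125 L/s to N22: 125 each.
    N22: 146+125 = 271 > 150
Round 4 — N22 seizes.
  N22 sheds 271 L/s: no online neighbours, lost.
No further seizures.

6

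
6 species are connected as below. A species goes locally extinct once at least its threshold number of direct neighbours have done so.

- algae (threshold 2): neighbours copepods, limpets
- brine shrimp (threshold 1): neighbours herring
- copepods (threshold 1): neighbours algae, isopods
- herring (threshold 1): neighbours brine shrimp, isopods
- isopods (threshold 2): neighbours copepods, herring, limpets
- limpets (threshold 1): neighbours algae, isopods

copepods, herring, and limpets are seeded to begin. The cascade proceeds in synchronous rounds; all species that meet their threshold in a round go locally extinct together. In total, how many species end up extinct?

6

Round 1 — copepods, herring, limpets go locally extinct (initial).
Round 2 — checking thresholds:
  algae: 2 of 2 neighbours ≥ 2, goes locally extinct.
  brine shrimp: 1 of 1 neighbours ≥ 1, goes locally extinct.
  isopods: 3 of 3 neighbours ≥ 2, goes locally extinct.
Round 3 — no new extinctions; cascade stops.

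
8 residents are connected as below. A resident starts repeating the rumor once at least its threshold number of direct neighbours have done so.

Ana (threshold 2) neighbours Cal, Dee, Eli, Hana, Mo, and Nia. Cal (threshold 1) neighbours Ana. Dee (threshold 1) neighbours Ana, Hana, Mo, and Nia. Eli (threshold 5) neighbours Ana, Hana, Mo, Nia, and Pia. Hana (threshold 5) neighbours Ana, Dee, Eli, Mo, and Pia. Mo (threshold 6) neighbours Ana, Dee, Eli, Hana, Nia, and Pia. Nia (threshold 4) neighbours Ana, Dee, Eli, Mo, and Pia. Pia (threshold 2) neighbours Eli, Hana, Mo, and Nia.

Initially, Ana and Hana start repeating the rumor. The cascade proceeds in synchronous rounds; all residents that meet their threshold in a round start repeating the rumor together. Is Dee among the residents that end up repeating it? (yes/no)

Round 1 — Ana, Hana start repeating the rumor (initial).
Round 2 — checking thresholds:
  Cal: 1 of 1 neighbours ≥ 1, starts repeating the rumor.
  Dee: 2 of 4 neighbours ≥ 1, starts repeating the rumor.
  Eli: 2 of 5 neighbours < 5, not yet.
  Mo: 2 of 6 neighbours < 6, not yet.
  Nia: 1 of 5 neighbours < 4, not yet.
  Pia: 1 of 4 neighbours < 2, not yet.
Round 3 — no new spreads; cascade stops.

yes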